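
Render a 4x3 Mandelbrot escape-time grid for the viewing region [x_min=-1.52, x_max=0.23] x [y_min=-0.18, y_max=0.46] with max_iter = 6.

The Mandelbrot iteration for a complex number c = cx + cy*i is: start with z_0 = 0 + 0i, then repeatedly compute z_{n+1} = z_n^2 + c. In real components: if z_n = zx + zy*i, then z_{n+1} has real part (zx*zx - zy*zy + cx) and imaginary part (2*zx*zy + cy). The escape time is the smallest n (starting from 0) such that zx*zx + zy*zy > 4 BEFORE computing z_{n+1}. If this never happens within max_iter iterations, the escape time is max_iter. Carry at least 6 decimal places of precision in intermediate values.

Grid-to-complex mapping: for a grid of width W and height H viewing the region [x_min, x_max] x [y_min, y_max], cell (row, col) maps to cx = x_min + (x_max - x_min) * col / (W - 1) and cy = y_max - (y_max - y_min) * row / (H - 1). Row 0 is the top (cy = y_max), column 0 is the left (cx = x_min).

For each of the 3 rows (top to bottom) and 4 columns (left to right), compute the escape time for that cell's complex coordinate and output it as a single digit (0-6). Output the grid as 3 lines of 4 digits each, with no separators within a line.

(row=0, col=0): c = -1.5200 + 0.4600i → escape time 3
(row=0, col=1): c = -0.9367 + 0.4600i → escape time 5
(row=0, col=2): c = -0.3533 + 0.4600i → escape time 6
(row=0, col=3): c = 0.2300 + 0.4600i → escape time 6
(row=1, col=0): c = -1.5200 + 0.1400i → escape time 6
(row=1, col=1): c = -0.9367 + 0.1400i → escape time 6
(row=1, col=2): c = -0.3533 + 0.1400i → escape time 6
(row=1, col=3): c = 0.2300 + 0.1400i → escape time 6
(row=2, col=0): c = -1.5200 + -0.1800i → escape time 5
(row=2, col=1): c = -0.9367 + -0.1800i → escape time 6
(row=2, col=2): c = -0.3533 + -0.1800i → escape time 6
(row=2, col=3): c = 0.2300 + -0.1800i → escape time 6

Answer: 3566
6666
5666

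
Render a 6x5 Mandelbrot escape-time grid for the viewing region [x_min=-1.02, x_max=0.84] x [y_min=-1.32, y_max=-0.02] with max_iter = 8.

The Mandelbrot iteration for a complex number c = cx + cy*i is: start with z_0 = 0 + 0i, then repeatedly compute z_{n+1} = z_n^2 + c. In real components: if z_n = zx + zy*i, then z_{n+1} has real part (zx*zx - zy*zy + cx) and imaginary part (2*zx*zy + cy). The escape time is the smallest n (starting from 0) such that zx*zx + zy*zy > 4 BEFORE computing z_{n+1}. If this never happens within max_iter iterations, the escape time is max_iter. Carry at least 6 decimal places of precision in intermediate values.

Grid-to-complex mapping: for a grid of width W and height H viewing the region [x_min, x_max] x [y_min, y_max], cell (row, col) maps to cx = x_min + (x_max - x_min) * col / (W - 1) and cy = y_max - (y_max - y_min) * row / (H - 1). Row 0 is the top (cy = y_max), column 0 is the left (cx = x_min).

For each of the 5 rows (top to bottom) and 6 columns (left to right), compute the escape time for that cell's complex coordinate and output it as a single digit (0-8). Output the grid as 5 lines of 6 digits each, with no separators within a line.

Answer: 888853
888883
478842
345432
222222

Derivation:
(row=0, col=0): c = -1.0200 + -0.0200i → escape time 8
(row=0, col=1): c = -0.6480 + -0.0200i → escape time 8
(row=0, col=2): c = -0.2760 + -0.0200i → escape time 8
(row=0, col=3): c = 0.0960 + -0.0200i → escape time 8
(row=0, col=4): c = 0.4680 + -0.0200i → escape time 5
(row=0, col=5): c = 0.8400 + -0.0200i → escape time 3
(row=1, col=0): c = -1.0200 + -0.3450i → escape time 8
(row=1, col=1): c = -0.6480 + -0.3450i → escape time 8
(row=1, col=2): c = -0.2760 + -0.3450i → escape time 8
(row=1, col=3): c = 0.0960 + -0.3450i → escape time 8
(row=1, col=4): c = 0.4680 + -0.3450i → escape time 8
(row=1, col=5): c = 0.8400 + -0.3450i → escape time 3
(row=2, col=0): c = -1.0200 + -0.6700i → escape time 4
(row=2, col=1): c = -0.6480 + -0.6700i → escape time 7
(row=2, col=2): c = -0.2760 + -0.6700i → escape time 8
(row=2, col=3): c = 0.0960 + -0.6700i → escape time 8
(row=2, col=4): c = 0.4680 + -0.6700i → escape time 4
(row=2, col=5): c = 0.8400 + -0.6700i → escape time 2
(row=3, col=0): c = -1.0200 + -0.9950i → escape time 3
(row=3, col=1): c = -0.6480 + -0.9950i → escape time 4
(row=3, col=2): c = -0.2760 + -0.9950i → escape time 5
(row=3, col=3): c = 0.0960 + -0.9950i → escape time 4
(row=3, col=4): c = 0.4680 + -0.9950i → escape time 3
(row=3, col=5): c = 0.8400 + -0.9950i → escape time 2
(row=4, col=0): c = -1.0200 + -1.3200i → escape time 2
(row=4, col=1): c = -0.6480 + -1.3200i → escape time 2
(row=4, col=2): c = -0.2760 + -1.3200i → escape time 2
(row=4, col=3): c = 0.0960 + -1.3200i → escape time 2
(row=4, col=4): c = 0.4680 + -1.3200i → escape time 2
(row=4, col=5): c = 0.8400 + -1.3200i → escape time 2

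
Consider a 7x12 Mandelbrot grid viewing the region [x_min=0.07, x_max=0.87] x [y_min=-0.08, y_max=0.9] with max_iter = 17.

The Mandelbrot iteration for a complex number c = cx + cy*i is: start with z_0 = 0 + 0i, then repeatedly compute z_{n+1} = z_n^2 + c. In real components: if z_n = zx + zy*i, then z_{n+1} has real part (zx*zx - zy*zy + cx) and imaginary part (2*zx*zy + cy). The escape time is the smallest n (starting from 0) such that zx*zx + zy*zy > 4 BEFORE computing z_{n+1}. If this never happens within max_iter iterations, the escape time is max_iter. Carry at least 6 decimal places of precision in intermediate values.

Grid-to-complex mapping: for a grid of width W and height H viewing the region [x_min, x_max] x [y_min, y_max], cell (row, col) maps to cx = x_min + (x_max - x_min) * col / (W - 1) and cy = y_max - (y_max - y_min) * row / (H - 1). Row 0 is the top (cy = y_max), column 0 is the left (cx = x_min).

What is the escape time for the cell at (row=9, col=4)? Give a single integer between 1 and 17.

Answer: 4

Derivation:
z_0 = 0 + 0i, c = 0.6033 + 0.0982i
Iter 1: z = 0.6033 + 0.0982i, |z|^2 = 0.3737
Iter 2: z = 0.9577 + 0.2167i, |z|^2 = 0.9641
Iter 3: z = 1.4736 + 0.5132i, |z|^2 = 2.4348
Iter 4: z = 2.5115 + 1.6106i, |z|^2 = 8.9014
Escaped at iteration 4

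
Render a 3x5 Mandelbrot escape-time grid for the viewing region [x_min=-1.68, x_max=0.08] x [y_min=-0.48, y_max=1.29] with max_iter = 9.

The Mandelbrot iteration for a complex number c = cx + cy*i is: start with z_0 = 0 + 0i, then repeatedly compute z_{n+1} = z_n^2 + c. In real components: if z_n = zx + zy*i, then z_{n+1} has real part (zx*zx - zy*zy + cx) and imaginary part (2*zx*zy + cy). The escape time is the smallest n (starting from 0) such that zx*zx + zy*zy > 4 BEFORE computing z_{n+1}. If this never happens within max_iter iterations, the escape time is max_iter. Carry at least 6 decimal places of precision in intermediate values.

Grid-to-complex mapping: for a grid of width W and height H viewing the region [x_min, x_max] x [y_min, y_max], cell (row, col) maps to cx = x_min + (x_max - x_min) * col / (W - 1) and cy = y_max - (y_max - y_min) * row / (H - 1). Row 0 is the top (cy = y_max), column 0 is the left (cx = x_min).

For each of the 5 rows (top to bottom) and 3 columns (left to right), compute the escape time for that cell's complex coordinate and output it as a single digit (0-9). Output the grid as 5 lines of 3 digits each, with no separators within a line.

(row=0, col=0): c = -1.6800 + 1.2900i → escape time 1
(row=0, col=1): c = -0.8000 + 1.2900i → escape time 3
(row=0, col=2): c = 0.0800 + 1.2900i → escape time 2
(row=1, col=0): c = -1.6800 + 0.8475i → escape time 2
(row=1, col=1): c = -0.8000 + 0.8475i → escape time 4
(row=1, col=2): c = 0.0800 + 0.8475i → escape time 6
(row=2, col=0): c = -1.6800 + 0.4050i → escape time 3
(row=2, col=1): c = -0.8000 + 0.4050i → escape time 7
(row=2, col=2): c = 0.0800 + 0.4050i → escape time 9
(row=3, col=0): c = -1.6800 + -0.0375i → escape time 8
(row=3, col=1): c = -0.8000 + -0.0375i → escape time 9
(row=3, col=2): c = 0.0800 + -0.0375i → escape time 9
(row=4, col=0): c = -1.6800 + -0.4800i → escape time 3
(row=4, col=1): c = -0.8000 + -0.4800i → escape time 6
(row=4, col=2): c = 0.0800 + -0.4800i → escape time 9

Answer: 132
246
379
899
369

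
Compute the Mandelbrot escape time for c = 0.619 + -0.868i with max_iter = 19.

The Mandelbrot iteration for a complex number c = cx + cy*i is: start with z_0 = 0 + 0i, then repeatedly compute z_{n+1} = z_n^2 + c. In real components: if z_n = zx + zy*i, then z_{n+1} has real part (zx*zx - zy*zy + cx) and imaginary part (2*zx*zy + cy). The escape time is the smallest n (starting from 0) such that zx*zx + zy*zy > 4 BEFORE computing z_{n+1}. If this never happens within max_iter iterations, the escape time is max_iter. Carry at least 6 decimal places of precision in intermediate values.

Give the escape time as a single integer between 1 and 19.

z_0 = 0 + 0i, c = 0.6190 + -0.8680i
Iter 1: z = 0.6190 + -0.8680i, |z|^2 = 1.1366
Iter 2: z = 0.2487 + -1.9426i, |z|^2 = 3.8355
Iter 3: z = -3.0928 + -1.8344i, |z|^2 = 12.9301
Escaped at iteration 3

Answer: 3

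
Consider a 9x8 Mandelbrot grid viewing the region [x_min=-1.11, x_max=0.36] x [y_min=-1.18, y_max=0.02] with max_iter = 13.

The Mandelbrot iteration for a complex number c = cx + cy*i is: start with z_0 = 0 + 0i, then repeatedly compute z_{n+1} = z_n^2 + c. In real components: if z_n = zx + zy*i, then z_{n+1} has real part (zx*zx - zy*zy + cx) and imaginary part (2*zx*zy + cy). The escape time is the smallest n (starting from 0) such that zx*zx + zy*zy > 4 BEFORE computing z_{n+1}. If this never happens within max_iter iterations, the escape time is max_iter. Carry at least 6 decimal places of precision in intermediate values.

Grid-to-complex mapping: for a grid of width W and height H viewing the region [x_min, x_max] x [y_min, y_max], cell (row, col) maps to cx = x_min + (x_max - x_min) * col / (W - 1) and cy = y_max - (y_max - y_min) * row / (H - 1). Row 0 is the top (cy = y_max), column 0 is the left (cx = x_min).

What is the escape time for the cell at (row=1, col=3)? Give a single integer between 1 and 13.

Answer: 13

Derivation:
z_0 = 0 + 0i, c = -0.5588 + -0.1514i
Iter 1: z = -0.5588 + -0.1514i, |z|^2 = 0.3351
Iter 2: z = -0.2695 + 0.0178i, |z|^2 = 0.0729
Iter 3: z = -0.4864 + -0.1610i, |z|^2 = 0.2626
Iter 4: z = -0.3480 + 0.0052i, |z|^2 = 0.1212
Iter 5: z = -0.4376 + -0.1551i, |z|^2 = 0.2156
Iter 6: z = -0.3913 + -0.0157i, |z|^2 = 0.1533
Iter 7: z = -0.4059 + -0.1391i, |z|^2 = 0.1841
Iter 8: z = -0.4133 + -0.0385i, |z|^2 = 0.1723
Iter 9: z = -0.3894 + -0.1196i, |z|^2 = 0.1659
Iter 10: z = -0.4214 + -0.0583i, |z|^2 = 0.1810
Iter 11: z = -0.3845 + -0.1023i, |z|^2 = 0.1583
Iter 12: z = -0.4214 + -0.0727i, |z|^2 = 0.1828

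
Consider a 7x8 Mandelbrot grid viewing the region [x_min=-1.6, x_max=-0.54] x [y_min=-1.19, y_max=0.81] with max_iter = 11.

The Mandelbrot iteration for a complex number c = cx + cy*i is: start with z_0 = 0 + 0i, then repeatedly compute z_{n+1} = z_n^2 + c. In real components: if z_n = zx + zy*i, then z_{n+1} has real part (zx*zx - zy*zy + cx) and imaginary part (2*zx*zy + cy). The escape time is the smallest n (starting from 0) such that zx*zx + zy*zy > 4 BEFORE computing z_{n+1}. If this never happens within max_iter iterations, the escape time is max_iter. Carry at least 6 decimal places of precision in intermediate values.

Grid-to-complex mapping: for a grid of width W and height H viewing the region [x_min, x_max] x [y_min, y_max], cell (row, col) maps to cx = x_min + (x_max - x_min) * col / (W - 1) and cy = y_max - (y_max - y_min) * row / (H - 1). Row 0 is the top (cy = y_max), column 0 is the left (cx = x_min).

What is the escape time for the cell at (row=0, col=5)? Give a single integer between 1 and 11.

Answer: 4

Derivation:
z_0 = 0 + 0i, c = -0.7167 + 0.8100i
Iter 1: z = -0.7167 + 0.8100i, |z|^2 = 1.1697
Iter 2: z = -0.8592 + -0.3510i, |z|^2 = 0.8613
Iter 3: z = -0.1017 + 1.4131i, |z|^2 = 2.0073
Iter 4: z = -2.7032 + 0.5225i, |z|^2 = 7.5806
Escaped at iteration 4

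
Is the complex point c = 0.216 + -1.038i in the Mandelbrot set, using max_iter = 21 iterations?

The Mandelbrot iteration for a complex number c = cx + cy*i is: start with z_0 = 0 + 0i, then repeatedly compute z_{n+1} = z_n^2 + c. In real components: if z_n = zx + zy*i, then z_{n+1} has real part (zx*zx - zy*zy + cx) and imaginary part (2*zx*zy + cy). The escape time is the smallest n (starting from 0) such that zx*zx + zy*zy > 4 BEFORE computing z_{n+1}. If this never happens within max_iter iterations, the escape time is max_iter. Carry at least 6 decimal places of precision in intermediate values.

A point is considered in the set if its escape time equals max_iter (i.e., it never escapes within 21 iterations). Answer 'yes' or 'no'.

z_0 = 0 + 0i, c = 0.2160 + -1.0380i
Iter 1: z = 0.2160 + -1.0380i, |z|^2 = 1.1241
Iter 2: z = -0.8148 + -1.4864i, |z|^2 = 2.8733
Iter 3: z = -1.3296 + 1.3842i, |z|^2 = 3.6838
Iter 4: z = 0.0676 + -4.7188i, |z|^2 = 22.2717
Escaped at iteration 4

Answer: no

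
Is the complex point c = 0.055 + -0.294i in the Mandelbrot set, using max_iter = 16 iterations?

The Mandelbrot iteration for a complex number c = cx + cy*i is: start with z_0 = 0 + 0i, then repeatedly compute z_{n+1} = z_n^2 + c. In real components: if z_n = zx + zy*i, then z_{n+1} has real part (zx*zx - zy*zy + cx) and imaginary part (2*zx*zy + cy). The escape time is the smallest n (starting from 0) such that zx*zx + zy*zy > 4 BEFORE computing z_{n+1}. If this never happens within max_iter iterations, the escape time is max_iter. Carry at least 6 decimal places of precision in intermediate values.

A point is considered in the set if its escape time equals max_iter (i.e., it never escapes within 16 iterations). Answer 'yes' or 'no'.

z_0 = 0 + 0i, c = 0.0550 + -0.2940i
Iter 1: z = 0.0550 + -0.2940i, |z|^2 = 0.0895
Iter 2: z = -0.0284 + -0.3263i, |z|^2 = 0.1073
Iter 3: z = -0.0507 + -0.2755i, |z|^2 = 0.0784
Iter 4: z = -0.0183 + -0.2661i, |z|^2 = 0.0711
Iter 5: z = -0.0155 + -0.2843i, |z|^2 = 0.0810
Iter 6: z = -0.0256 + -0.2852i, |z|^2 = 0.0820
Iter 7: z = -0.0257 + -0.2794i, |z|^2 = 0.0787
Iter 8: z = -0.0224 + -0.2796i, |z|^2 = 0.0787
Iter 9: z = -0.0227 + -0.2815i, |z|^2 = 0.0797
Iter 10: z = -0.0237 + -0.2812i, |z|^2 = 0.0796
Iter 11: z = -0.0235 + -0.2807i, |z|^2 = 0.0793
Iter 12: z = -0.0232 + -0.2808i, |z|^2 = 0.0794
Iter 13: z = -0.0233 + -0.2810i, |z|^2 = 0.0795
Iter 14: z = -0.0234 + -0.2809i, |z|^2 = 0.0795
Iter 15: z = -0.0234 + -0.2809i, |z|^2 = 0.0794
Did not escape in 16 iterations → in set

Answer: yes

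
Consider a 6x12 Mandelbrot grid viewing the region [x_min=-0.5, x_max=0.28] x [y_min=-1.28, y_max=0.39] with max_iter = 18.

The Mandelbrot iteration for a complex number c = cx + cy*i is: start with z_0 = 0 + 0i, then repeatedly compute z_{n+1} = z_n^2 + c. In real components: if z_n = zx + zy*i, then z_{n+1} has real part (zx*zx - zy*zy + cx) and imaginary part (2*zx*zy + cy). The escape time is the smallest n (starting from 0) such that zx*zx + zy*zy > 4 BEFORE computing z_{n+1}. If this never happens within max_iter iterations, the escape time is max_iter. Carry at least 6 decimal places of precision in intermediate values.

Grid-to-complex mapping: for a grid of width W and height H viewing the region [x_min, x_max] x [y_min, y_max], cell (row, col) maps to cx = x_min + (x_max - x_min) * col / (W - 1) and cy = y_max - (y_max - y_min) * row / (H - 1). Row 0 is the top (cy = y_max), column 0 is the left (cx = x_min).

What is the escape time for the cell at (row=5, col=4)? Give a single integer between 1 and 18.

Answer: 18

Derivation:
z_0 = 0 + 0i, c = 0.1240 + -0.3691i
Iter 1: z = 0.1240 + -0.3691i, |z|^2 = 0.1516
Iter 2: z = 0.0031 + -0.4606i, |z|^2 = 0.2122
Iter 3: z = -0.0882 + -0.3720i, |z|^2 = 0.1462
Iter 4: z = -0.0066 + -0.3035i, |z|^2 = 0.0922
Iter 5: z = 0.0319 + -0.3651i, |z|^2 = 0.1343
Iter 6: z = -0.0083 + -0.3924i, |z|^2 = 0.1541
Iter 7: z = -0.0299 + -0.3626i, |z|^2 = 0.1324
Iter 8: z = -0.0066 + -0.3474i, |z|^2 = 0.1207
Iter 9: z = 0.0034 + -0.3645i, |z|^2 = 0.1329
Iter 10: z = -0.0089 + -0.3715i, |z|^2 = 0.1381
Iter 11: z = -0.0140 + -0.3625i, |z|^2 = 0.1316
Iter 12: z = -0.0072 + -0.3590i, |z|^2 = 0.1289
Iter 13: z = -0.0048 + -0.3639i, |z|^2 = 0.1325
Iter 14: z = -0.0084 + -0.3656i, |z|^2 = 0.1337
Iter 15: z = -0.0096 + -0.3629i, |z|^2 = 0.1318
Iter 16: z = -0.0076 + -0.3621i, |z|^2 = 0.1312
Iter 17: z = -0.0071 + -0.3636i, |z|^2 = 0.1322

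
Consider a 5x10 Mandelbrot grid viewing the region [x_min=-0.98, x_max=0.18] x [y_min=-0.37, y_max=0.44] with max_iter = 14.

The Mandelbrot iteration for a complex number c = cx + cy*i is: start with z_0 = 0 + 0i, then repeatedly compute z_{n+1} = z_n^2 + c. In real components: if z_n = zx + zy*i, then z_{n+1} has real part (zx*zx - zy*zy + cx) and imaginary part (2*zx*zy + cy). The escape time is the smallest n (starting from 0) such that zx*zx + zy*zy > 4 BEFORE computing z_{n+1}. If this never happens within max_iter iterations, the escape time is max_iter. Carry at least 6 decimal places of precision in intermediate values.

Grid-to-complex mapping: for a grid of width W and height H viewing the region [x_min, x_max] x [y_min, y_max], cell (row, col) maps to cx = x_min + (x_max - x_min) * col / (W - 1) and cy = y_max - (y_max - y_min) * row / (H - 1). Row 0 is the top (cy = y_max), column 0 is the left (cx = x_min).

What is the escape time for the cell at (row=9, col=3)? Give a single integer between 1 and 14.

z_0 = 0 + 0i, c = -0.1100 + -0.3700i
Iter 1: z = -0.1100 + -0.3700i, |z|^2 = 0.1490
Iter 2: z = -0.2348 + -0.2886i, |z|^2 = 0.1384
Iter 3: z = -0.1382 + -0.2345i, |z|^2 = 0.0741
Iter 4: z = -0.1459 + -0.3052i, |z|^2 = 0.1144
Iter 5: z = -0.1819 + -0.2809i, |z|^2 = 0.1120
Iter 6: z = -0.1559 + -0.2678i, |z|^2 = 0.0960
Iter 7: z = -0.1574 + -0.2865i, |z|^2 = 0.1069
Iter 8: z = -0.1673 + -0.2798i, |z|^2 = 0.1063
Iter 9: z = -0.1603 + -0.2764i, |z|^2 = 0.1021
Iter 10: z = -0.1607 + -0.2814i, |z|^2 = 0.1050
Iter 11: z = -0.1634 + -0.2796i, |z|^2 = 0.1048
Iter 12: z = -0.1615 + -0.2787i, |z|^2 = 0.1037
Iter 13: z = -0.1616 + -0.2800i, |z|^2 = 0.1045

Answer: 14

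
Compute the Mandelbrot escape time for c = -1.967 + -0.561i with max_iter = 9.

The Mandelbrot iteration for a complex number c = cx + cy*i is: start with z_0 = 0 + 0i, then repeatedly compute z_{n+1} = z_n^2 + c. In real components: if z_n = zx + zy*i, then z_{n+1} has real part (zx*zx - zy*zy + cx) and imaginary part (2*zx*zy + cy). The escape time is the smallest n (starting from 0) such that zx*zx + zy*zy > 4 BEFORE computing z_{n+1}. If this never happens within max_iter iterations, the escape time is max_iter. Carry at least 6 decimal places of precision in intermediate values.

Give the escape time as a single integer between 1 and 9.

z_0 = 0 + 0i, c = -1.9670 + -0.5610i
Iter 1: z = -1.9670 + -0.5610i, |z|^2 = 4.1838
Escaped at iteration 1

Answer: 1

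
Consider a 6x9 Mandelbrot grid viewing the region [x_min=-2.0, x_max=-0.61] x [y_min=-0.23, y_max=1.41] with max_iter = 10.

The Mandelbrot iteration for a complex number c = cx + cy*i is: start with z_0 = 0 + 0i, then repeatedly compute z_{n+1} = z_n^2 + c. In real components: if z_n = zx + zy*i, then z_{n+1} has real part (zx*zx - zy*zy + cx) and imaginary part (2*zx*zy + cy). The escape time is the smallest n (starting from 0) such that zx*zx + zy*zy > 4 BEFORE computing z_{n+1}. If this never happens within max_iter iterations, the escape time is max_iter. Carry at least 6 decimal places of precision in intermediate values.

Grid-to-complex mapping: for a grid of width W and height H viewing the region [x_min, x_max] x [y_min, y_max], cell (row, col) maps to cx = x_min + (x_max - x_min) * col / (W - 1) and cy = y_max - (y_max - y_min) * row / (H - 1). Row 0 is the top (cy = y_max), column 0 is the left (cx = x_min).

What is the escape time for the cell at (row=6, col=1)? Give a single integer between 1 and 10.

Answer: 4

Derivation:
z_0 = 0 + 0i, c = -1.7220 + 0.1800i
Iter 1: z = -1.7220 + 0.1800i, |z|^2 = 2.9977
Iter 2: z = 1.2109 + -0.4399i, |z|^2 = 1.6598
Iter 3: z = -0.4493 + -0.8854i, |z|^2 = 0.9858
Iter 4: z = -2.3040 + 0.9756i, |z|^2 = 6.2604
Escaped at iteration 4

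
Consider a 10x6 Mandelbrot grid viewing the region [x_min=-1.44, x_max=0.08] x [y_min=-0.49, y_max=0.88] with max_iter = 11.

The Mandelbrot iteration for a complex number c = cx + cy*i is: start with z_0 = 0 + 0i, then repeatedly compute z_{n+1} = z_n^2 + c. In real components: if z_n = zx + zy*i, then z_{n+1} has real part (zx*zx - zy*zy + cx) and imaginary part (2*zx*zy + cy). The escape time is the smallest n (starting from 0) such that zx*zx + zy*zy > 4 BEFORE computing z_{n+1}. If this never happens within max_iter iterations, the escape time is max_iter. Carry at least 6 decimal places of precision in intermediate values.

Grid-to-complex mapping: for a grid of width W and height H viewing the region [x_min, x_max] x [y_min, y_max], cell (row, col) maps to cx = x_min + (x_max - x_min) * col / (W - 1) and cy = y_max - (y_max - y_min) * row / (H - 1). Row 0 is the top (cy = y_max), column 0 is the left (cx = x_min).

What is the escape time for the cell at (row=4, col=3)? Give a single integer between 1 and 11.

z_0 = 0 + 0i, c = -0.9333 + -0.2160i
Iter 1: z = -0.9333 + -0.2160i, |z|^2 = 0.9178
Iter 2: z = -0.1089 + 0.1872i, |z|^2 = 0.0469
Iter 3: z = -0.9565 + -0.2568i, |z|^2 = 0.9809
Iter 4: z = -0.0843 + 0.2752i, |z|^2 = 0.0828
Iter 5: z = -1.0020 + -0.2624i, |z|^2 = 1.0728
Iter 6: z = 0.0017 + 0.3099i, |z|^2 = 0.0960
Iter 7: z = -1.0293 + -0.2149i, |z|^2 = 1.1057
Iter 8: z = 0.0800 + 0.2265i, |z|^2 = 0.0577
Iter 9: z = -0.9782 + -0.1798i, |z|^2 = 0.9892
Iter 10: z = -0.0087 + 0.1357i, |z|^2 = 0.0185

Answer: 11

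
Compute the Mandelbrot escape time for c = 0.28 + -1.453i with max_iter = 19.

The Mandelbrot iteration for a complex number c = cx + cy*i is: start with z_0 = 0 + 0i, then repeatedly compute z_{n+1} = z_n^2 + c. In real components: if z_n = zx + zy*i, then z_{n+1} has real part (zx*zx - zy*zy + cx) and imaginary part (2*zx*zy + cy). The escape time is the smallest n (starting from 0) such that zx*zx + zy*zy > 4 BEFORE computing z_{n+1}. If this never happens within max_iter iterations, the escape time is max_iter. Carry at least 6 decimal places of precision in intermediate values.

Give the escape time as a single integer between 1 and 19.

z_0 = 0 + 0i, c = 0.2800 + -1.4530i
Iter 1: z = 0.2800 + -1.4530i, |z|^2 = 2.1896
Iter 2: z = -1.7528 + -2.2667i, |z|^2 = 8.2102
Escaped at iteration 2

Answer: 2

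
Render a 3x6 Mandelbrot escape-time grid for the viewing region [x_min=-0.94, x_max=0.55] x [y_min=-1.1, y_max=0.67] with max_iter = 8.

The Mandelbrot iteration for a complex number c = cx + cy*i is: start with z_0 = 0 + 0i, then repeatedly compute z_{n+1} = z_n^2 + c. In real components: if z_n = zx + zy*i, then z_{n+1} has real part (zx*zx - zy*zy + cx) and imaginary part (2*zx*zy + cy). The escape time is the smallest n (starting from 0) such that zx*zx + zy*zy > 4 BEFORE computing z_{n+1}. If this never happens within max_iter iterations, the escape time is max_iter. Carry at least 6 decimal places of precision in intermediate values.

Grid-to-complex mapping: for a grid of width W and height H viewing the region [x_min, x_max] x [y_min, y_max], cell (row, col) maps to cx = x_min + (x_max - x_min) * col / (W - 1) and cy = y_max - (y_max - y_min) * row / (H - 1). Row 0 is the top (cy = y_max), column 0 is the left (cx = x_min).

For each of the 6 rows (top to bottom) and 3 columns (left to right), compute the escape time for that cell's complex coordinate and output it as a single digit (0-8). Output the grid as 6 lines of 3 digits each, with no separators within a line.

(row=0, col=0): c = -0.9400 + 0.6700i → escape time 4
(row=0, col=1): c = -0.1950 + 0.6700i → escape time 8
(row=0, col=2): c = 0.5500 + 0.6700i → escape time 3
(row=1, col=0): c = -0.9400 + 0.3160i → escape time 8
(row=1, col=1): c = -0.1950 + 0.3160i → escape time 8
(row=1, col=2): c = 0.5500 + 0.3160i → escape time 4
(row=2, col=0): c = -0.9400 + -0.0380i → escape time 8
(row=2, col=1): c = -0.1950 + -0.0380i → escape time 8
(row=2, col=2): c = 0.5500 + -0.0380i → escape time 4
(row=3, col=0): c = -0.9400 + -0.3920i → escape time 7
(row=3, col=1): c = -0.1950 + -0.3920i → escape time 8
(row=3, col=2): c = 0.5500 + -0.3920i → escape time 4
(row=4, col=0): c = -0.9400 + -0.7460i → escape time 4
(row=4, col=1): c = -0.1950 + -0.7460i → escape time 8
(row=4, col=2): c = 0.5500 + -0.7460i → escape time 3
(row=5, col=0): c = -0.9400 + -1.1000i → escape time 3
(row=5, col=1): c = -0.1950 + -1.1000i → escape time 8
(row=5, col=2): c = 0.5500 + -1.1000i → escape time 2

Answer: 483
884
884
784
483
382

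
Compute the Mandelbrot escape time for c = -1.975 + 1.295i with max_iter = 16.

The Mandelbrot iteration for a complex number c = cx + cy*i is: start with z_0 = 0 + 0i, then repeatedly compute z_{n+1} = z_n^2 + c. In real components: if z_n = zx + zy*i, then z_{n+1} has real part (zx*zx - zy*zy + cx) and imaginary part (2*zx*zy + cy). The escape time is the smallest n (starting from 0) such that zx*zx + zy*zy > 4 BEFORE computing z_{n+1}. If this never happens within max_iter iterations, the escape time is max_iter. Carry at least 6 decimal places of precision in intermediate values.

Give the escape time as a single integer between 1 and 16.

Answer: 1

Derivation:
z_0 = 0 + 0i, c = -1.9750 + 1.2950i
Iter 1: z = -1.9750 + 1.2950i, |z|^2 = 5.5777
Escaped at iteration 1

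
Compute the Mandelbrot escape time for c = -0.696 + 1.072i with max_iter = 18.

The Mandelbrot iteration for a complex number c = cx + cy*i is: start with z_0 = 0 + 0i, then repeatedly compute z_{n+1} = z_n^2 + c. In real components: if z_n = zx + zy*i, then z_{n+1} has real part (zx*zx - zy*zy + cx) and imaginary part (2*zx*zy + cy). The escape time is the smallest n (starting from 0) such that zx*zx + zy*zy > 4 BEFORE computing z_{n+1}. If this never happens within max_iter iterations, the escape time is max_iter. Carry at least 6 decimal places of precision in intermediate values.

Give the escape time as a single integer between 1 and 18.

Answer: 3

Derivation:
z_0 = 0 + 0i, c = -0.6960 + 1.0720i
Iter 1: z = -0.6960 + 1.0720i, |z|^2 = 1.6336
Iter 2: z = -1.3608 + -0.4202i, |z|^2 = 2.0283
Iter 3: z = 0.9791 + 2.2157i, |z|^2 = 5.8678
Escaped at iteration 3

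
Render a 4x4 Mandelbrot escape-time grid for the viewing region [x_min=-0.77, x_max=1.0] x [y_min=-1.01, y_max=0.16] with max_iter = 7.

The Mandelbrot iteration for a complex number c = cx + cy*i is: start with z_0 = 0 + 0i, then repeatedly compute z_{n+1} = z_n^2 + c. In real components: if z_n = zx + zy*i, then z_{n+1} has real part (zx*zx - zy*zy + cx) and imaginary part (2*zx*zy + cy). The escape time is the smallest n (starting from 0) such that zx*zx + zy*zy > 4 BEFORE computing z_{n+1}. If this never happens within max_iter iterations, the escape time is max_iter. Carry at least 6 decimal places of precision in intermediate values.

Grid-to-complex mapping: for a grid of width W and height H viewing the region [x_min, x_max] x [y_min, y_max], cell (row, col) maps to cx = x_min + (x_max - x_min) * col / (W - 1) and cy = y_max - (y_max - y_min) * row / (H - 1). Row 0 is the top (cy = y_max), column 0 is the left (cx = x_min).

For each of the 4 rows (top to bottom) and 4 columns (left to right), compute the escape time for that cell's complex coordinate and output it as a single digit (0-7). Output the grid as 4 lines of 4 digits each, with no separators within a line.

(row=0, col=0): c = -0.7700 + 0.1600i → escape time 7
(row=0, col=1): c = -0.1800 + 0.1600i → escape time 7
(row=0, col=2): c = 0.4100 + 0.1600i → escape time 7
(row=0, col=3): c = 1.0000 + 0.1600i → escape time 2
(row=1, col=0): c = -0.7700 + -0.2300i → escape time 7
(row=1, col=1): c = -0.1800 + -0.2300i → escape time 7
(row=1, col=2): c = 0.4100 + -0.2300i → escape time 7
(row=1, col=3): c = 1.0000 + -0.2300i → escape time 2
(row=2, col=0): c = -0.7700 + -0.6200i → escape time 5
(row=2, col=1): c = -0.1800 + -0.6200i → escape time 7
(row=2, col=2): c = 0.4100 + -0.6200i → escape time 7
(row=2, col=3): c = 1.0000 + -0.6200i → escape time 2
(row=3, col=0): c = -0.7700 + -1.0100i → escape time 3
(row=3, col=1): c = -0.1800 + -1.0100i → escape time 7
(row=3, col=2): c = 0.4100 + -1.0100i → escape time 3
(row=3, col=3): c = 1.0000 + -1.0100i → escape time 2

Answer: 7772
7772
5772
3732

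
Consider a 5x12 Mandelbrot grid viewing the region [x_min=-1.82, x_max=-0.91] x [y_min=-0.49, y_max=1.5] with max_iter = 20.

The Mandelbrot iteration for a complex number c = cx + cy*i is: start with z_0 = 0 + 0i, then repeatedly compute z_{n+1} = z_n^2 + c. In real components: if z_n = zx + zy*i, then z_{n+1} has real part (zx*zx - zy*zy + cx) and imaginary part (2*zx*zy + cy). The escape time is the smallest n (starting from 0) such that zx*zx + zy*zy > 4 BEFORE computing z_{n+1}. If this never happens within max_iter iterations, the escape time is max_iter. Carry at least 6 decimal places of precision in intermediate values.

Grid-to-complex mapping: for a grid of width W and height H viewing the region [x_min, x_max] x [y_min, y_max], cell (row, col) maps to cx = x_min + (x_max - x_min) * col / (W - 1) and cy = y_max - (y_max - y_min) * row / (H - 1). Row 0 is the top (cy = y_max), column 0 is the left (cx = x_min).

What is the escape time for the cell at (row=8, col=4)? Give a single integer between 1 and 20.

z_0 = 0 + 0i, c = -0.9100 + 0.0527i
Iter 1: z = -0.9100 + 0.0527i, |z|^2 = 0.8309
Iter 2: z = -0.0847 + -0.0432i, |z|^2 = 0.0090
Iter 3: z = -0.9047 + 0.0600i, |z|^2 = 0.8221
Iter 4: z = -0.0951 + -0.0559i, |z|^2 = 0.0122
Iter 5: z = -0.9041 + 0.0634i, |z|^2 = 0.8214
Iter 6: z = -0.0967 + -0.0619i, |z|^2 = 0.0132
Iter 7: z = -0.9045 + 0.0647i, |z|^2 = 0.8223
Iter 8: z = -0.0961 + -0.0643i, |z|^2 = 0.0134
Iter 9: z = -0.9049 + 0.0651i, |z|^2 = 0.8231
Iter 10: z = -0.0954 + -0.0651i, |z|^2 = 0.0133
Iter 11: z = -0.9051 + 0.0651i, |z|^2 = 0.8235
Iter 12: z = -0.0950 + -0.0652i, |z|^2 = 0.0133
Iter 13: z = -0.9052 + 0.0651i, |z|^2 = 0.8237
Iter 14: z = -0.0948 + -0.0652i, |z|^2 = 0.0132
Iter 15: z = -0.9053 + 0.0651i, |z|^2 = 0.8237
Iter 16: z = -0.0947 + -0.0651i, |z|^2 = 0.0132
Iter 17: z = -0.9053 + 0.0651i, |z|^2 = 0.8237
Iter 18: z = -0.0947 + -0.0651i, |z|^2 = 0.0132
Iter 19: z = -0.9053 + 0.0651i, |z|^2 = 0.8237

Answer: 20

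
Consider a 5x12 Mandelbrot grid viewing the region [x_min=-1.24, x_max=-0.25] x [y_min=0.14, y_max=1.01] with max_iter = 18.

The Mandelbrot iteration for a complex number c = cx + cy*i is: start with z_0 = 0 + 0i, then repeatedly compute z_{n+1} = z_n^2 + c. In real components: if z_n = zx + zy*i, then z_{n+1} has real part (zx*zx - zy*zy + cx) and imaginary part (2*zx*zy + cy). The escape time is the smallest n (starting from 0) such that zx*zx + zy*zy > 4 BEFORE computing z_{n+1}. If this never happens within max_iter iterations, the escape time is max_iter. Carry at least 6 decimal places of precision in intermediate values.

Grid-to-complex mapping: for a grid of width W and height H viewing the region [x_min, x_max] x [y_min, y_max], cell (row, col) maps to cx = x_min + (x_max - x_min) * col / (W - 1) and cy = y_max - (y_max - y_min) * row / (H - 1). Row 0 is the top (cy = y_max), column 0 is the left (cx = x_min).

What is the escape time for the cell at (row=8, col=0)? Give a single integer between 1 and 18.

Answer: 11

Derivation:
z_0 = 0 + 0i, c = -1.2400 + 0.3773i
Iter 1: z = -1.2400 + 0.3773i, |z|^2 = 1.6799
Iter 2: z = 0.1553 + -0.5584i, |z|^2 = 0.3359
Iter 3: z = -1.5277 + 0.2039i, |z|^2 = 2.3753
Iter 4: z = 1.0522 + -0.2457i, |z|^2 = 1.1674
Iter 5: z = -0.1933 + -0.1397i, |z|^2 = 0.0569
Iter 6: z = -1.2222 + 0.4313i, |z|^2 = 1.6797
Iter 7: z = 0.0677 + -0.6769i, |z|^2 = 0.4627
Iter 8: z = -1.6936 + 0.2856i, |z|^2 = 2.9498
Iter 9: z = 1.5466 + -0.5902i, |z|^2 = 2.7403
Iter 10: z = 0.8037 + -1.4483i, |z|^2 = 2.7435
Iter 11: z = -2.6917 + -1.9507i, |z|^2 = 11.0505
Escaped at iteration 11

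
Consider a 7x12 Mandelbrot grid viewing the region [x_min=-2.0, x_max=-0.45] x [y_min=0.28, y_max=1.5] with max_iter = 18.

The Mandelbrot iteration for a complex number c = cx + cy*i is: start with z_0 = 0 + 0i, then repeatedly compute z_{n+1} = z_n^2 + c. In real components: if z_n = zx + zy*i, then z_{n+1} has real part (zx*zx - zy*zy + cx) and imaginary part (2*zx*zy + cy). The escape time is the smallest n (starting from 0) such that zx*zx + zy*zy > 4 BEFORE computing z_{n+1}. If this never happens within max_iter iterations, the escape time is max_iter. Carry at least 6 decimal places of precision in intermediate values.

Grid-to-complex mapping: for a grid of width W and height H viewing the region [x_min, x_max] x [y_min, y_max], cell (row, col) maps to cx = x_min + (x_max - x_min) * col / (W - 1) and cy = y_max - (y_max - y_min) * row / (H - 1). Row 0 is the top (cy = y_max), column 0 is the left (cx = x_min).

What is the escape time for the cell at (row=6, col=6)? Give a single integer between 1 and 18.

z_0 = 0 + 0i, c = -0.4500 + 0.8345i
Iter 1: z = -0.4500 + 0.8345i, |z|^2 = 0.8990
Iter 2: z = -0.9440 + 0.0835i, |z|^2 = 0.8980
Iter 3: z = 0.4341 + 0.6770i, |z|^2 = 0.6468
Iter 4: z = -0.7199 + 1.4223i, |z|^2 = 2.5412
Iter 5: z = -1.9548 + -1.2132i, |z|^2 = 5.2930
Escaped at iteration 5

Answer: 5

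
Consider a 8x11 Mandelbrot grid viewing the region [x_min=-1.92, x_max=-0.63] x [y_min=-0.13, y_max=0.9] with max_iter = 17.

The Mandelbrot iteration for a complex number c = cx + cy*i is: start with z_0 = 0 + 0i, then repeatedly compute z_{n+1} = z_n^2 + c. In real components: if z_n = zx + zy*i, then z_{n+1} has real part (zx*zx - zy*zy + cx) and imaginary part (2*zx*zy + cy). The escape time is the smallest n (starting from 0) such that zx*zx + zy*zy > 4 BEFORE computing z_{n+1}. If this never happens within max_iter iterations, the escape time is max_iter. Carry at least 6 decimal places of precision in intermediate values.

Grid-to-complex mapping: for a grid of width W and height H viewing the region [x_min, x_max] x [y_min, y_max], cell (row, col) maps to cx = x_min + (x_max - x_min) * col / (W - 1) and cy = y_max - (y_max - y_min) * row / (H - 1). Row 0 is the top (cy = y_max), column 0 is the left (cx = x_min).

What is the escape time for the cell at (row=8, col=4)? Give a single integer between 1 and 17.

Answer: 17

Derivation:
z_0 = 0 + 0i, c = -1.1829 + 0.0760i
Iter 1: z = -1.1829 + 0.0760i, |z|^2 = 1.4049
Iter 2: z = 0.2105 + -0.1038i, |z|^2 = 0.0551
Iter 3: z = -1.1493 + 0.0323i, |z|^2 = 1.3220
Iter 4: z = 0.1370 + 0.0018i, |z|^2 = 0.0188
Iter 5: z = -1.1641 + 0.0765i, |z|^2 = 1.3609
Iter 6: z = 0.1664 + -0.1021i, |z|^2 = 0.0381
Iter 7: z = -1.1656 + 0.0420i, |z|^2 = 1.3604
Iter 8: z = 0.1740 + -0.0220i, |z|^2 = 0.0307
Iter 9: z = -1.1531 + 0.0683i, |z|^2 = 1.3343
Iter 10: z = 0.1421 + -0.0816i, |z|^2 = 0.0268
Iter 11: z = -1.1693 + 0.0528i, |z|^2 = 1.3701
Iter 12: z = 0.1817 + -0.0475i, |z|^2 = 0.0353
Iter 13: z = -1.1521 + 0.0587i, |z|^2 = 1.3308
Iter 14: z = 0.1410 + -0.0593i, |z|^2 = 0.0234
Iter 15: z = -1.1665 + 0.0593i, |z|^2 = 1.3642
Iter 16: z = 0.1743 + -0.0623i, |z|^2 = 0.0343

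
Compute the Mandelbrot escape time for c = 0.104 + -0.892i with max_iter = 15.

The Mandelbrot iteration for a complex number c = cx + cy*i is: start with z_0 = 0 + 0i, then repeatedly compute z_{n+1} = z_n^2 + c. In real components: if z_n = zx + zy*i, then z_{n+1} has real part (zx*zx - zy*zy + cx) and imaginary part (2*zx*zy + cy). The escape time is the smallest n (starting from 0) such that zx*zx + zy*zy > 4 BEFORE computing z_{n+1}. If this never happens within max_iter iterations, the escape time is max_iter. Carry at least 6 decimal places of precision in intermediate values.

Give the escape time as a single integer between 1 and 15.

z_0 = 0 + 0i, c = 0.1040 + -0.8920i
Iter 1: z = 0.1040 + -0.8920i, |z|^2 = 0.8065
Iter 2: z = -0.6808 + -1.0775i, |z|^2 = 1.6246
Iter 3: z = -0.5935 + 0.5753i, |z|^2 = 0.6832
Iter 4: z = 0.1253 + -1.5749i, |z|^2 = 2.4960
Iter 5: z = -2.3606 + -1.2868i, |z|^2 = 7.2280
Escaped at iteration 5

Answer: 5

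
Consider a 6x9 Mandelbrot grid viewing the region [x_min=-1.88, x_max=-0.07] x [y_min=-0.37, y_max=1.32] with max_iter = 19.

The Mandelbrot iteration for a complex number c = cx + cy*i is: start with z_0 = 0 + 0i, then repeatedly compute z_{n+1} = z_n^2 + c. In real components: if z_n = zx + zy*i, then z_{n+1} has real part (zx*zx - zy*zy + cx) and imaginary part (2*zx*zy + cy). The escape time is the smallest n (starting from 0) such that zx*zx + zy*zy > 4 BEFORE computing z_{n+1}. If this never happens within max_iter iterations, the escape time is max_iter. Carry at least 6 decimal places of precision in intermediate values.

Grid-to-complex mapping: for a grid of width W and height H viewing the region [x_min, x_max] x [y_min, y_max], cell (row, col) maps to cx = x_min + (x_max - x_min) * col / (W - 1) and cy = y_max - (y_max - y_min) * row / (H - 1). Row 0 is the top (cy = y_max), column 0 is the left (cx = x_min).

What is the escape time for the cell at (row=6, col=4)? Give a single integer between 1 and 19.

z_0 = 0 + 0i, c = -0.4320 + 0.0525i
Iter 1: z = -0.4320 + 0.0525i, |z|^2 = 0.1894
Iter 2: z = -0.2481 + 0.0071i, |z|^2 = 0.0616
Iter 3: z = -0.3705 + 0.0490i, |z|^2 = 0.1397
Iter 4: z = -0.2971 + 0.0162i, |z|^2 = 0.0886
Iter 5: z = -0.3440 + 0.0429i, |z|^2 = 0.1202
Iter 6: z = -0.3155 + 0.0230i, |z|^2 = 0.1001
Iter 7: z = -0.3330 + 0.0380i, |z|^2 = 0.1123
Iter 8: z = -0.3226 + 0.0272i, |z|^2 = 0.1048
Iter 9: z = -0.3287 + 0.0349i, |z|^2 = 0.1093
Iter 10: z = -0.3252 + 0.0295i, |z|^2 = 0.1066
Iter 11: z = -0.3271 + 0.0333i, |z|^2 = 0.1081
Iter 12: z = -0.3261 + 0.0307i, |z|^2 = 0.1073
Iter 13: z = -0.3266 + 0.0325i, |z|^2 = 0.1077
Iter 14: z = -0.3264 + 0.0313i, |z|^2 = 0.1075
Iter 15: z = -0.3265 + 0.0321i, |z|^2 = 0.1076
Iter 16: z = -0.3265 + 0.0316i, |z|^2 = 0.1076
Iter 17: z = -0.3264 + 0.0319i, |z|^2 = 0.1076
Iter 18: z = -0.3265 + 0.0317i, |z|^2 = 0.1076

Answer: 19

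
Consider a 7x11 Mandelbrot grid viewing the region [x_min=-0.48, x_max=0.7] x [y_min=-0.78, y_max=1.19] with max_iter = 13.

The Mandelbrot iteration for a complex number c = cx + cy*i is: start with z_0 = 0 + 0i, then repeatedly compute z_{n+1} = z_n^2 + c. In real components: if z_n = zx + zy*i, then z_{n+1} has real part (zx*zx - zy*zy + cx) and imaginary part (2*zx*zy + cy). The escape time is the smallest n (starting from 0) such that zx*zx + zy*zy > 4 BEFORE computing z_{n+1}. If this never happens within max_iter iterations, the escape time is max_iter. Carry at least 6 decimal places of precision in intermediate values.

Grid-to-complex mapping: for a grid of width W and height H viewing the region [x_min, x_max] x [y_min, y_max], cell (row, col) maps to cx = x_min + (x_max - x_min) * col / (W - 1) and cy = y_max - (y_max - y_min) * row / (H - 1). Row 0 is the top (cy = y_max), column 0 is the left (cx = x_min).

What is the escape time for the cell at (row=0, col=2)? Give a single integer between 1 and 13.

z_0 = 0 + 0i, c = -0.0867 + 1.1900i
Iter 1: z = -0.0867 + 1.1900i, |z|^2 = 1.4236
Iter 2: z = -1.4953 + 0.9837i, |z|^2 = 3.2035
Iter 3: z = 1.1814 + -1.7519i, |z|^2 = 4.4647
Escaped at iteration 3

Answer: 3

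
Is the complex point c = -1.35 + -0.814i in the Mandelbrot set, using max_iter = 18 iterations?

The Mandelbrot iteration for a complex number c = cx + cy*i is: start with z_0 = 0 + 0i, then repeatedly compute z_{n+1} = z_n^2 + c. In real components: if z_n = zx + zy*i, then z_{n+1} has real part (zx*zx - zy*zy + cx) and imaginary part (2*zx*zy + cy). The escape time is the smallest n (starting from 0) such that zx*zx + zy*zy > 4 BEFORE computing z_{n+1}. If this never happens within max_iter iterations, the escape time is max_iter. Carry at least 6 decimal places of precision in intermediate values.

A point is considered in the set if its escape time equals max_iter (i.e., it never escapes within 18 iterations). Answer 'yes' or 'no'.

Answer: no

Derivation:
z_0 = 0 + 0i, c = -1.3500 + -0.8140i
Iter 1: z = -1.3500 + -0.8140i, |z|^2 = 2.4851
Iter 2: z = -0.1901 + 1.3838i, |z|^2 = 1.9510
Iter 3: z = -3.2288 + -1.3401i, |z|^2 = 12.2208
Escaped at iteration 3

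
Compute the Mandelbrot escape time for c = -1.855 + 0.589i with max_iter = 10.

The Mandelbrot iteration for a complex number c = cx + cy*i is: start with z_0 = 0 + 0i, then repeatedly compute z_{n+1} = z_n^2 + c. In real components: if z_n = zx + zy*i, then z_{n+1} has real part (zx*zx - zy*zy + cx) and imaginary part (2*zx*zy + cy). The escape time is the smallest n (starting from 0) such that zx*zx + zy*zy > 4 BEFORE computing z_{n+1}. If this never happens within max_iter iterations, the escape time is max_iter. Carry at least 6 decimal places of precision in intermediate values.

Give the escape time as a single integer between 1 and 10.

Answer: 2

Derivation:
z_0 = 0 + 0i, c = -1.8550 + 0.5890i
Iter 1: z = -1.8550 + 0.5890i, |z|^2 = 3.7879
Iter 2: z = 1.2391 + -1.5962i, |z|^2 = 4.0832
Escaped at iteration 2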